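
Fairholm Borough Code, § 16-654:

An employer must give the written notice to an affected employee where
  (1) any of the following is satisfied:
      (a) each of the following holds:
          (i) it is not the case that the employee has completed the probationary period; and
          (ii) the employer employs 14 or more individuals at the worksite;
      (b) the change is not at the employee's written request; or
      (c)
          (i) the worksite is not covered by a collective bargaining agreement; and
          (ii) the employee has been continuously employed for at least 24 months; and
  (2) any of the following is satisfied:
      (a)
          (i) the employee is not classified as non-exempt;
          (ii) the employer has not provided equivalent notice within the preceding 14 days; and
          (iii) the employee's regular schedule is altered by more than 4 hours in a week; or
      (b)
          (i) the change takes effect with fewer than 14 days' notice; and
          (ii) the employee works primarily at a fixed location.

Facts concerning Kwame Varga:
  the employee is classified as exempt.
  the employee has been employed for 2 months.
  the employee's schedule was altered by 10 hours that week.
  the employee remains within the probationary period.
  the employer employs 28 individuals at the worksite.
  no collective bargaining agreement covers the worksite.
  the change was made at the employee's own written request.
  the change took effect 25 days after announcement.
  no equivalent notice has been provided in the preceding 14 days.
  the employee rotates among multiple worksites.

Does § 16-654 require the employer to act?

(i) not (past probation) — met.
(ii) ≥ 14 at site — holds.
So (a) is satisfied (T AND T).
(b) not employee-requested — not met.
(i) no CBA — met.
(ii) tenure ≥ 24 mo. — not satisfied.
So (c) is not satisfied (T AND F).
So (1) is satisfied (T OR F OR F).
(i) not (non-exempt) — met.
(ii) no recent notice — met.
(iii) schedule shift > 4h — holds.
(a): T AND T AND T → true.
(i) < 14 days' notice — not satisfied.
(ii) fixed location — not met.
(b): F AND F → false.
So (2) is satisfied (T OR F).
Overall = T AND T = true.

Yes — required.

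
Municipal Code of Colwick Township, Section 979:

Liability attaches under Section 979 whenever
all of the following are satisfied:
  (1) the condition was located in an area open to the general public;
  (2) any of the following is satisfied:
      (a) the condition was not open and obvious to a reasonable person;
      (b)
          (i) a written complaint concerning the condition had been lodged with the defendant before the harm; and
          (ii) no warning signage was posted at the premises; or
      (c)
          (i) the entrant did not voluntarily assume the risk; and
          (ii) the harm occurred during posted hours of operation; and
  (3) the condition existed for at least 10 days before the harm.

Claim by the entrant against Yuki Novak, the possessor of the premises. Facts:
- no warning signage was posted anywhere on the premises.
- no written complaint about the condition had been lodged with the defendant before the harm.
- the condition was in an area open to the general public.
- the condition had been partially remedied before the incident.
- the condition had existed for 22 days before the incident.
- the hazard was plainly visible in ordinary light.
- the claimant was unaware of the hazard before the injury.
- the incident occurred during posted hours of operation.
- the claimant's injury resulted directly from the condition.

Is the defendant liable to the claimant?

Yes — liable.

(1) public area — holds.
(a) not open/obvious — not met.
(i) complaint lodged — fails.
(ii) no signage posted — holds.
So (b) is not satisfied (F AND T).
(i) no assumed risk — met.
(ii) during posted hours — satisfied.
So (c) is satisfied (T AND T).
So (2) is satisfied (F OR F OR T).
(3) condition ≥10 days old — satisfied.
Overall: T AND T AND T → true.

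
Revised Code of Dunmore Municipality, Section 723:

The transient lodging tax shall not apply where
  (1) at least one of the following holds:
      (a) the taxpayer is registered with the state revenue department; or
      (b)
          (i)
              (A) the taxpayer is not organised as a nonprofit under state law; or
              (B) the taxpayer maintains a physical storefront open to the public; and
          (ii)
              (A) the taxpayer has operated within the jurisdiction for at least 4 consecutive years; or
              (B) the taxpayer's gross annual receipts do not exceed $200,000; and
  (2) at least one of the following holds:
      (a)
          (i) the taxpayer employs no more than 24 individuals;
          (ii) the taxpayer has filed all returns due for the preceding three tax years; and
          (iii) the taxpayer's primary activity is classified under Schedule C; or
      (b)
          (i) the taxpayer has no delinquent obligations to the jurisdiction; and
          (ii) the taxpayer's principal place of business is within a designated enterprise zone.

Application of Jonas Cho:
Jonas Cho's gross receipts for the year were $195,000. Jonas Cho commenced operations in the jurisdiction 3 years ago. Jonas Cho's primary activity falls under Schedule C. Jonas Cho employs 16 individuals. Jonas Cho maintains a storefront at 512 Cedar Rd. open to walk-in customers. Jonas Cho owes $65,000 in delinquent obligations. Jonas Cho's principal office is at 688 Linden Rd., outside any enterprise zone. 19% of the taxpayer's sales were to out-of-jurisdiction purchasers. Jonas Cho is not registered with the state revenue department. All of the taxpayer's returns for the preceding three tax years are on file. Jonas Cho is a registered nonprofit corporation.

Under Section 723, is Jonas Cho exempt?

(a) state-registered — not satisfied.
(A) not (nonprofit) — fails.
(B) has storefront — holds.
(i): F OR T → true.
(A) ≥ 4 yrs in jurisdiction — not satisfied.
(B) receipts ≤ $200,000 — holds.
(ii): F OR T → true.
(b) = T AND T = true.
(1): F OR T → true.
(i) ≤ 24 employees — satisfied.
(ii) returns current — holds.
(iii) Schedule C activity — satisfied.
(a): T AND T AND T → true.
(i) no delinquency — fails.
(ii) in enterprise zone — not met.
So (b) is not satisfied (F AND F).
So (2) is satisfied (T OR F).
Overall = T AND T = true.

Yes — exempt.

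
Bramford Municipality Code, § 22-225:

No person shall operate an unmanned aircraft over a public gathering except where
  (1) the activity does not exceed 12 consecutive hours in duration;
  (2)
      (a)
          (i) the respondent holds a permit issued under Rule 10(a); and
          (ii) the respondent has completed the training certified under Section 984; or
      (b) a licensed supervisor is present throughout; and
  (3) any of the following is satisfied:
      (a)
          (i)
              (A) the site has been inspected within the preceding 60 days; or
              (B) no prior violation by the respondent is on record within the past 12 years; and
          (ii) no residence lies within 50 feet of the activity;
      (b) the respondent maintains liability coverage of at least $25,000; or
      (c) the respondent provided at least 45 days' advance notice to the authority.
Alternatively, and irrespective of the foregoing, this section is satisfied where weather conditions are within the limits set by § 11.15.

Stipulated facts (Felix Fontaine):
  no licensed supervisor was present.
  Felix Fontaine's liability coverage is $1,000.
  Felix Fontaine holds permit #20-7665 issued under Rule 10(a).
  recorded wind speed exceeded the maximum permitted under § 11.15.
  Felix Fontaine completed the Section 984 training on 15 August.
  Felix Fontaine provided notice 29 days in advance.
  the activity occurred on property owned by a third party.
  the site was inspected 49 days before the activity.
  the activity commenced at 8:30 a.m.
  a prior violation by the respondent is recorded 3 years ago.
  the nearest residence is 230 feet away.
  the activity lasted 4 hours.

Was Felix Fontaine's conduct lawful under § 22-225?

Yes — lawful.

(1) ≤ 12 hrs duration — met.
(i) holds permit — satisfied.
(ii) training certified — satisfied.
So (a) is satisfied (T AND T).
(b) supervisor present — not met.
So (2) is satisfied (T OR F).
(A) site inspected — met.
(B) no prior violation — fails.
(i): T OR F → true.
(ii) no residence in 50 ft — holds.
So (a) is satisfied (T AND T).
(b) coverage ≥ $25,000 — fails.
(c) ≥45 days' notice — not satisfied.
(3) = T OR F OR F = true.
Overall: T AND T AND T → true.
Exception (weather ok) — not satisfied.
Result: main true OR exception false → true.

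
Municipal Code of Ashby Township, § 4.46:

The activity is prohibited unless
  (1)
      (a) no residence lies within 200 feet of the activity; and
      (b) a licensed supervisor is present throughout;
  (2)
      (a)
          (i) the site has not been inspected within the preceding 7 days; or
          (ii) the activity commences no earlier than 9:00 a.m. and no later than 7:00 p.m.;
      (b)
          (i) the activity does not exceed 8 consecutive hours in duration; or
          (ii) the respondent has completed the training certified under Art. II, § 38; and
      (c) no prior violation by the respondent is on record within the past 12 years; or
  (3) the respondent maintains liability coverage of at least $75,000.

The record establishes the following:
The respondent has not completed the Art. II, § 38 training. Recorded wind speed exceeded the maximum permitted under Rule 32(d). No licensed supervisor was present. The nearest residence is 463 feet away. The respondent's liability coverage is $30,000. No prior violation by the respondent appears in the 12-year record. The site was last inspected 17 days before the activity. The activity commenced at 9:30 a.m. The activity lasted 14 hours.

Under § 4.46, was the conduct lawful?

(a) no residence in 200 ft — satisfied.
(b) supervisor present — not satisfied.
(1): T AND F → false.
(i) not (site inspected) — satisfied.
(ii) start within hours — satisfied.
(a): T OR T → true.
(i) ≤ 8 hrs duration — fails.
(ii) training certified — not met.
(b) = F OR F = false.
(c) no prior violation — satisfied.
(2): T AND F AND T → false.
(3) coverage ≥ $75,000 — not met.
So Overall is not satisfied (F OR F OR F).

No — unlawful.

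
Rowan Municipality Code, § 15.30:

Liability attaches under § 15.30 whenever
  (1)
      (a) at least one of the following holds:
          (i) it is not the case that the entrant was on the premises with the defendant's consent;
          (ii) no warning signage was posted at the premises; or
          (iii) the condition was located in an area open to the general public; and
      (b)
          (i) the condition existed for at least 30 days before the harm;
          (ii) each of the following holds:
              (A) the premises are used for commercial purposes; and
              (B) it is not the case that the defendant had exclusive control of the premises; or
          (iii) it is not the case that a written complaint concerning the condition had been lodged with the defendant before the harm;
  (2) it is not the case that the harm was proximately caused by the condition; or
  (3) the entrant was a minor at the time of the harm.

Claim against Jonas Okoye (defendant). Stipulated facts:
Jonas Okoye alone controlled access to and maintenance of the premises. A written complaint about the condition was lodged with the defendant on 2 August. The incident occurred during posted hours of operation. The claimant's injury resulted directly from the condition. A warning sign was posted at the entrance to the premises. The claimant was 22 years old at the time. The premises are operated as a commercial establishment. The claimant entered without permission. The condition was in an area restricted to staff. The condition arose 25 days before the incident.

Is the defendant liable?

No — not liable.

(i) not (consent to enter) — met.
(ii) no signage posted — not satisfied.
(iii) public area — not met.
(a) = T OR F OR F = true.
(i) condition ≥30 days old — fails.
(A) commercial use — met.
(B) not (exclusive control) — not satisfied.
(ii) = T AND F = false.
(iii) not (complaint lodged) — not satisfied.
So (b) is not satisfied (F OR F OR F).
(1) = T AND F = false.
(2) not (proximate cause) — not satisfied.
(3) entrant a minor — not satisfied.
Overall = F OR F OR F = false.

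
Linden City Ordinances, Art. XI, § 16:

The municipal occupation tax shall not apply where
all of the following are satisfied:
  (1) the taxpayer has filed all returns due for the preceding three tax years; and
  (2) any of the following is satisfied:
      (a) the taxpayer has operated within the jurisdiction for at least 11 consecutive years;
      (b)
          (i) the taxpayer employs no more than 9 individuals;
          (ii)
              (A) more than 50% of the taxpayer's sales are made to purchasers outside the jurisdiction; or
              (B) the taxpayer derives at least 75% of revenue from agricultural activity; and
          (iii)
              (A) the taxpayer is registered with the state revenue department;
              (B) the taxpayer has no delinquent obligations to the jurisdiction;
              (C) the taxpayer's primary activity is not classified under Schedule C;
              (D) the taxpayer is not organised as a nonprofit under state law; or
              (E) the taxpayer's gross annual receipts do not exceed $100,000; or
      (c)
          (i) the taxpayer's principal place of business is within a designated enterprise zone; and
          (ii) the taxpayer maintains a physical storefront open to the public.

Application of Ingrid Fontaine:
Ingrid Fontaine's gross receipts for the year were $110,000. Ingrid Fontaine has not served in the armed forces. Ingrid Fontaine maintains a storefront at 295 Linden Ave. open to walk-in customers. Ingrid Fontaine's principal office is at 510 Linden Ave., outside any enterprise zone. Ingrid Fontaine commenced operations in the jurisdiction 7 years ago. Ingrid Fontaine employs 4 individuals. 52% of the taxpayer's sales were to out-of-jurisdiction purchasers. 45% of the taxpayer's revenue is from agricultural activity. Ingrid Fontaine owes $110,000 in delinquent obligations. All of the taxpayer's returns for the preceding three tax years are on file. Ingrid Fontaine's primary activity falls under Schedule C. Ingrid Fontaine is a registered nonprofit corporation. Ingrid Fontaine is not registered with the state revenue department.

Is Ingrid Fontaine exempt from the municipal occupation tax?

No — not exempt.

(1) returns current — holds.
(a) ≥ 11 yrs in jurisdiction — not satisfied.
(i) ≤ 9 employees — satisfied.
(A) >50% out-of-jur. sales — met.
(B) ≥75% agricultural — fails.
(ii): T OR F → true.
(A) state-registered — not met.
(B) no delinquency — not met.
(C) not (Schedule C activity) — not met.
(D) not (nonprofit) — not met.
(E) receipts ≤ $100,000 — fails.
So (iii) is not satisfied (F OR F OR F OR F OR F).
So (b) is not satisfied (T AND T AND F).
(i) in enterprise zone — fails.
(ii) has storefront — holds.
So (c) is not satisfied (F AND T).
(2): F OR F OR F → false.
So Overall is not satisfied (T AND F).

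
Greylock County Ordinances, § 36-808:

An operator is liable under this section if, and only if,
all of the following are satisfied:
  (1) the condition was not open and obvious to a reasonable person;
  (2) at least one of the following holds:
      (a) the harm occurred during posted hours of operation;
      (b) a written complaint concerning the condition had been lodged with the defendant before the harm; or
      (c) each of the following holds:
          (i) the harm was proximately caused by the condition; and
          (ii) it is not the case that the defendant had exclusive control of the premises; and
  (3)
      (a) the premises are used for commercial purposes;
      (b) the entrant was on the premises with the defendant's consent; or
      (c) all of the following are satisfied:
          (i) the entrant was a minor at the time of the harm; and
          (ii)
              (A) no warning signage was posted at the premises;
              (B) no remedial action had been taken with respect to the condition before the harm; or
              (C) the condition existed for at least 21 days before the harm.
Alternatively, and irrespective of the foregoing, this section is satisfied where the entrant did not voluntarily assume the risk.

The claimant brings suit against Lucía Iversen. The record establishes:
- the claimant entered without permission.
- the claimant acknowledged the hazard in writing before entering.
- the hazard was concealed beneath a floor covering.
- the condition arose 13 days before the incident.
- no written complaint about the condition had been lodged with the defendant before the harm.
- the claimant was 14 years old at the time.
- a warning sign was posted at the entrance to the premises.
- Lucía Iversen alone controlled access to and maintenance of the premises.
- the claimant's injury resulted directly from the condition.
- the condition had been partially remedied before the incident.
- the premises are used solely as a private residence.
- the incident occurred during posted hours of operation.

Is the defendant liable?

No — not liable.

(1) not open/obvious — satisfied.
(a) during posted hours — met.
(b) complaint lodged — not met.
(i) proximate cause — met.
(ii) not (exclusive control) — not met.
(c) = T AND F = false.
(2): T OR F OR F → true.
(a) commercial use — not satisfied.
(b) consent to enter — fails.
(i) entrant a minor — holds.
(A) no signage posted — not satisfied.
(B) no remedial action — not met.
(C) condition ≥21 days old — fails.
(ii): F OR F OR F → false.
So (c) is not satisfied (T AND F).
(3): F OR F OR F → false.
Overall = T AND T AND F = false.
Exception (no assumed risk) — not satisfied.
Result: main false OR exception false → false.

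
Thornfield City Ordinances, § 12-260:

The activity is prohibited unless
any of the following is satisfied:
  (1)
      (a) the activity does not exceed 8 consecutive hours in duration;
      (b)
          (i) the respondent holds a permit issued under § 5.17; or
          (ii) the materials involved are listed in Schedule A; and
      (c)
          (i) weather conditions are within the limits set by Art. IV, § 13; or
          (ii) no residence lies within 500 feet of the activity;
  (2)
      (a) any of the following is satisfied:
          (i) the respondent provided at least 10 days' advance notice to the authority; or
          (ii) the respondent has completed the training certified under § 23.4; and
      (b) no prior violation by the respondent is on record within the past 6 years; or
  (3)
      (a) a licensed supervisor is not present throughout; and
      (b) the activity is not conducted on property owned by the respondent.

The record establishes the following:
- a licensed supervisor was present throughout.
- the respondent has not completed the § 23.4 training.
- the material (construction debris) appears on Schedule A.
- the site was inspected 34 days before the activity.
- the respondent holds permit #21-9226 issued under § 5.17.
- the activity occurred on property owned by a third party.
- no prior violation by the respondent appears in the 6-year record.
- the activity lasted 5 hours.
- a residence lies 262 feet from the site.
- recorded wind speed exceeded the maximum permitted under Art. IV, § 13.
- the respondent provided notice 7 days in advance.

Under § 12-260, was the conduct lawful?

(a) ≤ 8 hrs duration — met.
(i) holds permit — holds.
(ii) Schedule A material — met.
(b) = T OR T = true.
(i) weather ok — fails.
(ii) no residence in 500 ft — not met.
(c): F OR F → false.
(1) = T AND T AND F = false.
(i) ≥10 days' notice — not met.
(ii) training certified — fails.
(a) = F OR F = false.
(b) no prior violation — met.
(2): F AND T → false.
(a) not (supervisor present) — not met.
(b) not (own property) — satisfied.
So (3) is not satisfied (F AND T).
Overall = F OR F OR F = false.

No — unlawful.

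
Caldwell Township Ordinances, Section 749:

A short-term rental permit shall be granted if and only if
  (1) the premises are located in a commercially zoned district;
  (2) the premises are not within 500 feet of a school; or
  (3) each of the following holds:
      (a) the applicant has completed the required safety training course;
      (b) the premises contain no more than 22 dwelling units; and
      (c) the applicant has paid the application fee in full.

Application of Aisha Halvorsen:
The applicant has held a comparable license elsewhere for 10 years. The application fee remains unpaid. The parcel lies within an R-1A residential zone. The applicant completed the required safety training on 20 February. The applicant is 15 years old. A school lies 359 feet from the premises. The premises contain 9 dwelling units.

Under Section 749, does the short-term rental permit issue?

No — denied.

(1) commercially zoned — not satisfied.
(2) ≥500 ft from school — fails.
(a) safety training — holds.
(b) ≤ 22 units — satisfied.
(c) fee paid — fails.
So (3) is not satisfied (T AND T AND F).
Overall = F OR F OR F = false.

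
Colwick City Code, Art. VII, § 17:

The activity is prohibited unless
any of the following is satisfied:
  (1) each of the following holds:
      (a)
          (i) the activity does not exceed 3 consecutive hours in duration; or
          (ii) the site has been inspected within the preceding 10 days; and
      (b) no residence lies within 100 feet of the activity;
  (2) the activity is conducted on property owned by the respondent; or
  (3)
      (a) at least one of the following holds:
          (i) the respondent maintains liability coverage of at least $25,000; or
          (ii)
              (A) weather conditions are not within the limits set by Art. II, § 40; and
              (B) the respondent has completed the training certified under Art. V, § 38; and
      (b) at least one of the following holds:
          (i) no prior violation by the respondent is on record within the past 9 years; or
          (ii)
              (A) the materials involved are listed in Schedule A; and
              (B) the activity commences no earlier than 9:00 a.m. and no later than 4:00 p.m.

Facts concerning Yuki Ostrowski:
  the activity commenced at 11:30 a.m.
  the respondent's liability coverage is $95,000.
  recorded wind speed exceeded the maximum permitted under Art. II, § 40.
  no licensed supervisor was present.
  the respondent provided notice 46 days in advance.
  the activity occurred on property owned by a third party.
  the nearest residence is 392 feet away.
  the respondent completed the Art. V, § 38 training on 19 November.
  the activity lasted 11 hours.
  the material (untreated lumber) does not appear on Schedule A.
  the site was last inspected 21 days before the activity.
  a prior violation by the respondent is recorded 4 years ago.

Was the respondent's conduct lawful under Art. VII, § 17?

No — unlawful.

(i) ≤ 3 hrs duration — fails.
(ii) site inspected — not met.
(a): F OR F → false.
(b) no residence in 100 ft — holds.
So (1) is not satisfied (F AND T).
(2) own property — not met.
(i) coverage ≥ $25,000 — satisfied.
(A) not (weather ok) — met.
(B) training certified — met.
So (ii) is satisfied (T AND T).
So (a) is satisfied (T OR T).
(i) no prior violation — fails.
(A) Schedule A material — not met.
(B) start within hours — satisfied.
(ii) = F AND T = false.
So (b) is not satisfied (F OR F).
So (3) is not satisfied (T AND F).
So Overall is not satisfied (F OR F OR F).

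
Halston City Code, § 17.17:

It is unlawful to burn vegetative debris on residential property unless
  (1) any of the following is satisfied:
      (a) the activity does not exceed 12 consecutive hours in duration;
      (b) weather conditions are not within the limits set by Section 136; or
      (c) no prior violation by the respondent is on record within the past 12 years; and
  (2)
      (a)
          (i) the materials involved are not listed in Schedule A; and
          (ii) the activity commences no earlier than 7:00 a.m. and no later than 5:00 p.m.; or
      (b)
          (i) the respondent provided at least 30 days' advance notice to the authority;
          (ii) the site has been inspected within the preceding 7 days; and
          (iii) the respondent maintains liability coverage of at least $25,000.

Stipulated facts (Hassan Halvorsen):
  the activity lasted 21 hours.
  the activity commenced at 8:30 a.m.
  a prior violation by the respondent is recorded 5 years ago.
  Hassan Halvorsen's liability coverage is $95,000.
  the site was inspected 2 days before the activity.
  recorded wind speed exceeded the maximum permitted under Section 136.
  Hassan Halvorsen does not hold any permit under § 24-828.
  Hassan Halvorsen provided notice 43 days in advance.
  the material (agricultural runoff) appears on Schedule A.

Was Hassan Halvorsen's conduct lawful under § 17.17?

Yes — lawful.

(a) ≤ 12 hrs duration — not met.
(b) not (weather ok) — met.
(c) no prior violation — not met.
(1) = F OR T OR F = true.
(i) not (Schedule A material) — not met.
(ii) start within hours — met.
(a): F AND T → false.
(i) ≥30 days' notice — holds.
(ii) site inspected — holds.
(iii) coverage ≥ $25,000 — satisfied.
So (b) is satisfied (T AND T AND T).
So (2) is satisfied (F OR T).
Overall = T AND T = true.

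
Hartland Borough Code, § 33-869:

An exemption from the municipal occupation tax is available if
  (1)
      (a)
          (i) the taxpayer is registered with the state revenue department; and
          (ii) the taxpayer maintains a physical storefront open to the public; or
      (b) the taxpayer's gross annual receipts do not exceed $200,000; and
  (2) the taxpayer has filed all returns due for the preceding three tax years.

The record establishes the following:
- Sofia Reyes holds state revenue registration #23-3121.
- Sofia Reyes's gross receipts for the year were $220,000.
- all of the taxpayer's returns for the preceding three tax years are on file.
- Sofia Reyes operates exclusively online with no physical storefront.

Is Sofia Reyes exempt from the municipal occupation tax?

(i) state-registered — holds.
(ii) has storefront — not met.
So (a) is not satisfied (T AND F).
(b) receipts ≤ $200,000 — not satisfied.
(1): F OR F → false.
(2) returns current — satisfied.
So Overall is not satisfied (F AND T).

No — not exempt.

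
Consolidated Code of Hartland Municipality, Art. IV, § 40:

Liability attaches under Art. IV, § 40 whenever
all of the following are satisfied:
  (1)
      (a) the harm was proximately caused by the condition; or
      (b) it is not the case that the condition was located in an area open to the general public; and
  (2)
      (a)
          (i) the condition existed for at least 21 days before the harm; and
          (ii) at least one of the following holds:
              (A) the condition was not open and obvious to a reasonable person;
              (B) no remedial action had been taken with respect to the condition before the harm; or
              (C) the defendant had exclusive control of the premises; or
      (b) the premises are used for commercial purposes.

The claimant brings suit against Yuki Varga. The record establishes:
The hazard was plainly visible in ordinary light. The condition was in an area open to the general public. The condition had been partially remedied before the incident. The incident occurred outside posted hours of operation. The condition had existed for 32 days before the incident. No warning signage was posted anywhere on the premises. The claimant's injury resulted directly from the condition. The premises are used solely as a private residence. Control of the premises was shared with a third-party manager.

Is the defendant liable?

(a) proximate cause — holds.
(b) not (public area) — not met.
So (1) is satisfied (T OR F).
(i) condition ≥21 days old — holds.
(A) not open/obvious — not satisfied.
(B) no remedial action — fails.
(C) exclusive control — not met.
So (ii) is not satisfied (F OR F OR F).
(a) = T AND F = false.
(b) commercial use — not met.
(2): F OR F → false.
So Overall is not satisfied (T AND F).

No — not liable.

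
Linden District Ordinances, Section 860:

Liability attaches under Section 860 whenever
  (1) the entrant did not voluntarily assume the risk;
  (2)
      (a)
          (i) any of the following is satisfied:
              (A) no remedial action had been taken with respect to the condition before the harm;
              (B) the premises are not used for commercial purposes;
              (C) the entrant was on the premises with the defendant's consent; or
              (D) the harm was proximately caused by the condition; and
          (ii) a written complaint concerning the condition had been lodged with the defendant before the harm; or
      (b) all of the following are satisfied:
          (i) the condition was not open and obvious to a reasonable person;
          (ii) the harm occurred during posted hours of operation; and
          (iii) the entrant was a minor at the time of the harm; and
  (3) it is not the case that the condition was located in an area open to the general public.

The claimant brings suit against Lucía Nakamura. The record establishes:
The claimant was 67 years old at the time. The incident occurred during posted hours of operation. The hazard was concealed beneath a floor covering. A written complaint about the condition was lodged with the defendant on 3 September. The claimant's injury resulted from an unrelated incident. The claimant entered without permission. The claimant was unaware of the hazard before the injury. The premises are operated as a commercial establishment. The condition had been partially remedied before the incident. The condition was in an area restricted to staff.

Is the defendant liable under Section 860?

(1) no assumed risk — satisfied.
(A) no remedial action — not met.
(B) not (commercial use) — fails.
(C) consent to enter — fails.
(D) proximate cause — fails.
(i) = F OR F OR F OR F = false.
(ii) complaint lodged — satisfied.
(a) = F AND T = false.
(i) not open/obvious — met.
(ii) during posted hours — satisfied.
(iii) entrant a minor — fails.
(b): T AND T AND F → false.
(2) = F OR F = false.
(3) not (public area) — met.
Overall: T AND F AND T → false.

No — not liable.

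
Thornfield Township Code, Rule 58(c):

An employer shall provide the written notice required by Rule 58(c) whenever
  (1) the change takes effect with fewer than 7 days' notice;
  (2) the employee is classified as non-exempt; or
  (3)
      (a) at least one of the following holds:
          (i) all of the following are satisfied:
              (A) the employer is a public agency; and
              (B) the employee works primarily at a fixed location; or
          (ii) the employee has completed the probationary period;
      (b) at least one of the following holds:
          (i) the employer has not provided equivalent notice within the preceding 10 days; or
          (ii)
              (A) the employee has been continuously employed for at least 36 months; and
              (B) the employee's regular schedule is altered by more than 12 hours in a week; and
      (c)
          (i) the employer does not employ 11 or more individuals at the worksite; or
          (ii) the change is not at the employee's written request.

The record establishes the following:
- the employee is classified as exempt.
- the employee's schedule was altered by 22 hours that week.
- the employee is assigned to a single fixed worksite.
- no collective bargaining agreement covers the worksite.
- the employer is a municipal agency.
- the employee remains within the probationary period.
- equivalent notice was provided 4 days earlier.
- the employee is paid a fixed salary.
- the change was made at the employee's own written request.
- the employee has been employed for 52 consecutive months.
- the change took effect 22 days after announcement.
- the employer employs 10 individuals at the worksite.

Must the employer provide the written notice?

(1) < 7 days' notice — not satisfied.
(2) non-exempt — not satisfied.
(A) public agency — met.
(B) fixed location — met.
(i): T AND T → true.
(ii) past probation — fails.
(a): T OR F → true.
(i) no recent notice — not met.
(A) tenure ≥ 36 mo. — holds.
(B) schedule shift > 12h — satisfied.
So (ii) is satisfied (T AND T).
(b) = F OR T = true.
(i) not (≥ 11 at site) — satisfied.
(ii) not employee-requested — fails.
So (c) is satisfied (T OR F).
(3) = T AND T AND T = true.
Overall = F OR F OR T = true.

Yes — required.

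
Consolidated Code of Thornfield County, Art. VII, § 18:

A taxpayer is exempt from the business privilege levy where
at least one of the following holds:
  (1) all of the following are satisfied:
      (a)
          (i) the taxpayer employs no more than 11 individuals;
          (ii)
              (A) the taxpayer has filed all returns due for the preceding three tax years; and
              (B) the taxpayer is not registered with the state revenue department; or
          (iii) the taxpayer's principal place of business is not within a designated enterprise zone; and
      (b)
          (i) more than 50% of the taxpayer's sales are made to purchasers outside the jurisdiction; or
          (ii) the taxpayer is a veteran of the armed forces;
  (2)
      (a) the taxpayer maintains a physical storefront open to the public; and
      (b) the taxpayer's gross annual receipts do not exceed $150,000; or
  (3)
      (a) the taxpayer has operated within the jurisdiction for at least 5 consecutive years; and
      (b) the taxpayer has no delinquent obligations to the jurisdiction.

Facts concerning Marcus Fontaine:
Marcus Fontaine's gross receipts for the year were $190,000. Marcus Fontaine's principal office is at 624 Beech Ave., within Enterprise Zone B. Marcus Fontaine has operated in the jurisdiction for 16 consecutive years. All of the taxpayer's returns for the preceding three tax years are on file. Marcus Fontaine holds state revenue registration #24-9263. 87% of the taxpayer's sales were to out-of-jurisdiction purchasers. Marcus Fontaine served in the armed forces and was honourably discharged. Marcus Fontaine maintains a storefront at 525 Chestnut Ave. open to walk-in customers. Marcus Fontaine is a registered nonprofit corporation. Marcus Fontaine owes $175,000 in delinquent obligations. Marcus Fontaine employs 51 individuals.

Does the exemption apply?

No — not exempt.

(i) ≤ 11 employees — not satisfied.
(A) returns current — holds.
(B) not (state-registered) — not satisfied.
So (ii) is not satisfied (T AND F).
(iii) not (in enterprise zone) — fails.
(a) = F OR F OR F = false.
(i) >50% out-of-jur. sales — met.
(ii) veteran — satisfied.
(b) = T OR T = true.
(1) = F AND T = false.
(a) has storefront — satisfied.
(b) receipts ≤ $150,000 — fails.
(2) = T AND F = false.
(a) ≥ 5 yrs in jurisdiction — holds.
(b) no delinquency — not met.
(3) = T AND F = false.
Overall: F OR F OR F → false.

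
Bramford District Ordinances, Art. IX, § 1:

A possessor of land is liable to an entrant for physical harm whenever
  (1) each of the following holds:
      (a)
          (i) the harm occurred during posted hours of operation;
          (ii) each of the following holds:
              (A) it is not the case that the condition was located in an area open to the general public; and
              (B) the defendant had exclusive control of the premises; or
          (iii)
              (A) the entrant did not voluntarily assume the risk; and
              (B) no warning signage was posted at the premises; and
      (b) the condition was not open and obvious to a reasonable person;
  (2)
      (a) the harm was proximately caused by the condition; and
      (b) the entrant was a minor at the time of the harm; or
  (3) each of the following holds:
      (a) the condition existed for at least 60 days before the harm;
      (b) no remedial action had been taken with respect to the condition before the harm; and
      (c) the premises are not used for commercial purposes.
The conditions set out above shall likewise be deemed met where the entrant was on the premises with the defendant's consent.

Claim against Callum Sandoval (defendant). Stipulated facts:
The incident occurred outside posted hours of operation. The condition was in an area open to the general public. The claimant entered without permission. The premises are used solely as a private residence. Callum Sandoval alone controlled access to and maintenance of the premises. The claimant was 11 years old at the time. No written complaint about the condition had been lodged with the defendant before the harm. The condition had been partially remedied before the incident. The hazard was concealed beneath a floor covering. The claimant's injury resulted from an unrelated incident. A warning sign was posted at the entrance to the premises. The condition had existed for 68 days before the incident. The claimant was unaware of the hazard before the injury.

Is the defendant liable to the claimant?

No — not liable.

(i) during posted hours — not satisfied.
(A) not (public area) — not met.
(B) exclusive control — holds.
(ii) = F AND T = false.
(A) no assumed risk — satisfied.
(B) no signage posted — fails.
So (iii) is not satisfied (T AND F).
(a) = F OR F OR F = false.
(b) not open/obvious — holds.
(1): F AND T → false.
(a) proximate cause — not satisfied.
(b) entrant a minor — met.
(2): F AND T → false.
(a) condition ≥60 days old — satisfied.
(b) no remedial action — not satisfied.
(c) not (commercial use) — holds.
So (3) is not satisfied (T AND F AND T).
Overall: F OR F OR F → false.
Exception (consent to enter) — not satisfied.
Result: main false OR exception false → false.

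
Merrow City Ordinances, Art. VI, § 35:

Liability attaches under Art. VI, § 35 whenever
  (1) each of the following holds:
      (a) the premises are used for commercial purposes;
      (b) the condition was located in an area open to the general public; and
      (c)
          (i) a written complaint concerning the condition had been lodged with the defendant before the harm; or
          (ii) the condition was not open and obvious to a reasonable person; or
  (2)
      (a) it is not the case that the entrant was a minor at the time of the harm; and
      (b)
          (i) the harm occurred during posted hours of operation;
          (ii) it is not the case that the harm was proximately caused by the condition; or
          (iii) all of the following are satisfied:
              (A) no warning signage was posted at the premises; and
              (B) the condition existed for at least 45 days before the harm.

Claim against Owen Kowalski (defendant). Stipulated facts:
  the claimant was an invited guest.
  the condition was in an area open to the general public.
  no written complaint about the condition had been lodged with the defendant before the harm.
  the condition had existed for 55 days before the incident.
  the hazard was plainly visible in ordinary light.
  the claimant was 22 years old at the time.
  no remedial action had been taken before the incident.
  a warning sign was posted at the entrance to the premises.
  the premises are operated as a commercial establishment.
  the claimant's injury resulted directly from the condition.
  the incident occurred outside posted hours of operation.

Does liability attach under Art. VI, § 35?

(a) commercial use — satisfied.
(b) public area — holds.
(i) complaint lodged — not met.
(ii) not open/obvious — fails.
(c): F OR F → false.
(1): T AND T AND F → false.
(a) not (entrant a minor) — satisfied.
(i) during posted hours — fails.
(ii) not (proximate cause) — not satisfied.
(A) no signage posted — fails.
(B) condition ≥45 days old — satisfied.
(iii) = F AND T = false.
(b) = F OR F OR F = false.
So (2) is not satisfied (T AND F).
Overall: F OR F → false.

No — not liable.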